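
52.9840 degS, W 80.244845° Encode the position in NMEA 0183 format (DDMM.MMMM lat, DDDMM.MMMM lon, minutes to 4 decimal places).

5259.0400,S / 08014.6907,W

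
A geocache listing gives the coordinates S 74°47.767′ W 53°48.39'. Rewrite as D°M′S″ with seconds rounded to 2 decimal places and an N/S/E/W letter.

φ: fractional minutes 0.76700 × 60 = 46.0200″
Longitude: fractional minutes 0.39000 × 60 = 23.4000″

74°47′46.02″ S, 53°48′23.40″ W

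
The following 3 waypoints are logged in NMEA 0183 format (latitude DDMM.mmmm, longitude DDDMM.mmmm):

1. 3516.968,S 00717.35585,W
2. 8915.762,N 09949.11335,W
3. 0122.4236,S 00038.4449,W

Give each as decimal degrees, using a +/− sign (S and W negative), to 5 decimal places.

1. -35.28280, -7.28926
2. 89.26270, -99.81856
3. -1.37373, -0.64075

Point 1:
  φ: degrees = first 2 digits = 35, minutes = 16.968; 35 + 16.968/60 = 35.282800
  S → negative
  Longitude: split at 3 digits → 007° and 17.35585′; 7 + 17.35585/60 = 7.289264
  W → negative
Point 2:
  Latitude: split at 2 digits → 89° and 15.762′; 89 + 15.762/60 = 89.262700
  N → positive
  Longitude: degrees = first 3 digits = 99, minutes = 49.11335; 99 + 49.11335/60 = 99.818556
  hemisphere W, so the sign is −
Point 3:
  φ: degrees = first 2 digits = 1, minutes = 22.4236; 1 + 22.4236/60 = 1.373727
  S → negative
  λ: degrees = first 3 digits = 0, minutes = 38.4449; 0 + 38.4449/60 = 0.640748
  hemisphere W, so the sign is −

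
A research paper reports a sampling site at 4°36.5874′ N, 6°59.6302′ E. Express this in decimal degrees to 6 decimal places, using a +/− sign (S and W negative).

4.609790, 6.993837

φ: 4 + 36.5874/60 = 4.6097900
N ⇒ keep positive
λ: 6 + 59.6302/60 = 6.9938367
E → positive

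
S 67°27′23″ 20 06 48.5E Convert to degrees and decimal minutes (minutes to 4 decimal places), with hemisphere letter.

67° 27.3833′ S, 20° 6.8083′ E

φ: seconds/60 = 0.38333; minutes = 27 + 0.38333 = 27.383333
Longitude: seconds/60 = 0.80833; minutes = 6 + 0.80833 = 6.808333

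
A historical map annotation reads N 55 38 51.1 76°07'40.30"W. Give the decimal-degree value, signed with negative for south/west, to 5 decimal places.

55.64753, -76.12786

φ: 38′ + 51.1″ = 38.85167′; 55 + 38.85167/60 = 55.647528
N → positive
Longitude: 7′ + 40.3″ = 7.67167′; 76 + 7.67167/60 = 76.127861
W ⇒ negate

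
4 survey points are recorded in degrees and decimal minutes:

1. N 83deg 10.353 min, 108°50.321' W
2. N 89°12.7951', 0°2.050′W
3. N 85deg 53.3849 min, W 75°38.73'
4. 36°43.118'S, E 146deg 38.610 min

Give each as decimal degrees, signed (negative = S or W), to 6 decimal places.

1. 83.172550, -108.838683
2. 89.213252, -0.034167
3. 85.889748, -75.645500
4. -36.718633, 146.643500

Point 1:
  Latitude: 10.353′ = 0.172550°; total 83.1725500
  N ⇒ keep positive
  Longitude: 108 + 50.321/60 = 108.8386833
  W → negative
Point 2:
  Lat: 89 + 12.7951/60 = 89.2132517
  N → positive
  λ: 2.05′ = 0.034167°; total 0.0341667
  hemisphere W, so the sign is −
Point 3:
  φ: 85 + 53.3849/60 = 85.8897483
  N ⇒ keep positive
  Longitude: 75 + 38.73/60 = 75.6455000
  W ⇒ negate
Point 4:
  Latitude: 36 + 43.118/60 = 36.7186333
  S ⇒ negate
  Lon: 146 + 38.61/60 = 146.6435000
  E → positive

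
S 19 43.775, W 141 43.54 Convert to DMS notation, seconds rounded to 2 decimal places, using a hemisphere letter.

19°43′46.50″ S, 141°43′32.40″ W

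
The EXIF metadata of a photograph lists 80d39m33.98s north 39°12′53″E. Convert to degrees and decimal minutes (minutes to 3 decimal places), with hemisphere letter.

φ: seconds/60 = 0.56633; minutes = 39 + 0.56633 = 39.56633
Lon: 12 + 53/60 = 12.88333′

80° 39.566′ N, 39° 12.883′ E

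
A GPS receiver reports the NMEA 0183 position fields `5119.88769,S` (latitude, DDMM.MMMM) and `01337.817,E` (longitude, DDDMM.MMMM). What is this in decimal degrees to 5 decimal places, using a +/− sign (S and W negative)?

φ: split at 2 digits → 51° and 19.88769′; 51 + 19.88769/60 = 51.331462
hemisphere S, so the sign is −
Lon: degrees = first 3 digits = 13, minutes = 37.817; 13 + 37.817/60 = 13.630283
E → positive

-51.33146, 13.63028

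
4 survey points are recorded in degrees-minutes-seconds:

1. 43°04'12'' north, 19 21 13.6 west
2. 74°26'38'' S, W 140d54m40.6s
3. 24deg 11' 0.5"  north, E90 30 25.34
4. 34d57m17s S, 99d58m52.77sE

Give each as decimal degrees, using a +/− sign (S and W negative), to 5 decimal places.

1. 43.07000, -19.35378
2. -74.44389, -140.91128
3. 24.18347, 90.50704
4. -34.95472, 99.98133

Point 1:
  Lat: 4′ + 12″ = 4.20000′; 43 + 4.20000/60 = 43.070000
  N ⇒ keep positive
  λ: 19 + 21/60 + 13.6/3600 = 19.353778
  hemisphere W, so the sign is −
Point 2:
  Lat: 74 + 26/60 + 38/3600 = 74.443889
  S → negative
  Longitude: 140° + 54/60 + 40.6/3600 = 140 + 0.900000 + 0.011278 = 140.911278
  W → negative
Point 3:
  φ: 24° + 11/60 + 0.5/3600 = 24 + 0.183333 + 0.000139 = 24.183472
  N ⇒ keep positive
  Longitude: 90 + 30/60 + 25.34/3600 = 90.507039
  E ⇒ keep positive
Point 4:
  Lat: 57′ + 17″ = 57.28333′; 34 + 57.28333/60 = 34.954722
  S → negative
  λ: 99° + 58/60 + 52.77/3600 = 99 + 0.966667 + 0.014658 = 99.981325
  E → positive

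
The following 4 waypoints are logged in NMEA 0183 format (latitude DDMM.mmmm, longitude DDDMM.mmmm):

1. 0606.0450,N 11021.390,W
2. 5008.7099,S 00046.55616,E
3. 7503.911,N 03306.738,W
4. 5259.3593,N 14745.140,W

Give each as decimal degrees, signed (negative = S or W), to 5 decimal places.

1. 6.10075, -110.35650
2. -50.14517, 0.77594
3. 75.06518, -33.11230
4. 52.98932, -147.75233

Point 1:
  φ: split at 2 digits → 06° and 6.045′; 6 + 6.045/60 = 6.100750
  N → positive
  λ: split at 3 digits → 110° and 21.39′; 110 + 21.39/60 = 110.356500
  W ⇒ negate
Point 2:
  Latitude: split at 2 digits → 50° and 8.7099′; 50 + 8.7099/60 = 50.145165
  hemisphere S, so the sign is −
  Longitude: split at 3 digits → 000° and 46.55616′; 0 + 46.55616/60 = 0.775936
  E ⇒ keep positive
Point 3:
  Latitude: split at 2 digits → 75° and 3.911′; 75 + 3.911/60 = 75.065183
  N → positive
  λ: split at 3 digits → 033° and 6.738′; 33 + 6.738/60 = 33.112300
  W → negative
Point 4:
  φ: degrees = first 2 digits = 52, minutes = 59.3593; 52 + 59.3593/60 = 52.989322
  N → positive
  Longitude: split at 3 digits → 147° and 45.14′; 147 + 45.14/60 = 147.752333
  W → negative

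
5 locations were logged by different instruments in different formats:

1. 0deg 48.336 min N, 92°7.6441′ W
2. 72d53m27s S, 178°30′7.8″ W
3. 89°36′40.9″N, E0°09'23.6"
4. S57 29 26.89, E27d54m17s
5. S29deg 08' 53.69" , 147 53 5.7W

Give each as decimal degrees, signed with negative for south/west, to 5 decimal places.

1. 0.80560, -92.12740
2. -72.89083, -178.50217
3. 89.61136, 0.15656
4. -57.49080, 27.90472
5. -29.14825, -147.88492

Point 1:
  Latitude: 48.336′ = 0.805600°; total 0.805600
  N ⇒ keep positive
  Lon: 7.6441′ = 0.127402°; total 92.127402
  W → negative
Point 2:
  φ: 53′ + 27″ = 53.45000′; 72 + 53.45000/60 = 72.890833
  S → negative
  Lon: 178° + 30/60 + 7.8/3600 = 178 + 0.500000 + 0.002167 = 178.502167
  W → negative
Point 3:
  Latitude: 89° + 36/60 + 40.9/3600 = 89 + 0.600000 + 0.011361 = 89.611361
  N ⇒ keep positive
  Longitude: 0° + 9/60 + 23.6/3600 = 0 + 0.150000 + 0.006556 = 0.156556
  E → positive
Point 4:
  Lat: 57° + 29/60 + 26.89/3600 = 57 + 0.483333 + 0.007469 = 57.490803
  S → negative
  λ: 54′ + 17″ = 54.28333′; 27 + 54.28333/60 = 27.904722
  E → positive
Point 5:
  Latitude: 29° + 8/60 + 53.69/3600 = 29 + 0.133333 + 0.014914 = 29.148247
  hemisphere S, so the sign is −
  Lon: 53′ + 5.7″ = 53.09500′; 147 + 53.09500/60 = 147.884917
  W ⇒ negate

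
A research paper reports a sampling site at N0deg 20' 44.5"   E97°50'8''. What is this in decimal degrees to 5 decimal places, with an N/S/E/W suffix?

φ: 0 + 20/60 + 44.5/3600 = 0.345694
λ: 50′ + 8″ = 50.13333′; 97 + 50.13333/60 = 97.835556

0.34569° N, 97.83556° E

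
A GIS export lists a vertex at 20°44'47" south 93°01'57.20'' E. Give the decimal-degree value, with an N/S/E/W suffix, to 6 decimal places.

Latitude: 44′ + 47″ = 44.78333′; 20 + 44.78333/60 = 20.7463889
Lon: 1′ + 57.2″ = 1.95333′; 93 + 1.95333/60 = 93.0325556

20.746389° S, 93.032556° E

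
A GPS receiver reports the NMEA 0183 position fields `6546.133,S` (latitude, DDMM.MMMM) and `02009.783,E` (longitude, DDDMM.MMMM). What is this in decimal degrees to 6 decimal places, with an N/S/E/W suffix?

Latitude: degrees = first 2 digits = 65, minutes = 46.133; 65 + 46.133/60 = 65.7688833
Lon: degrees = first 3 digits = 20, minutes = 9.783; 20 + 9.783/60 = 20.1630500

65.768883° S, 20.163050° E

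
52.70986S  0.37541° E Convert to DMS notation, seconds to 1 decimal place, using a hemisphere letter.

Lat: 0.709860° → 42.59160′; 0.59160 × 60 = 35.496″
Longitude: 0.375410° → 22.52460′; 0.52460 × 60 = 31.476″

52°42′35.5″ S, 0°22′31.5″ E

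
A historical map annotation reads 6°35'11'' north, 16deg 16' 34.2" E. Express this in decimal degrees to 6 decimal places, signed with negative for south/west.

φ: 6 + 35/60 + 11/3600 = 6.5863889
N ⇒ keep positive
Lon: 16 + 16/60 + 34.2/3600 = 16.2761667
E → positive

6.586389, 16.276167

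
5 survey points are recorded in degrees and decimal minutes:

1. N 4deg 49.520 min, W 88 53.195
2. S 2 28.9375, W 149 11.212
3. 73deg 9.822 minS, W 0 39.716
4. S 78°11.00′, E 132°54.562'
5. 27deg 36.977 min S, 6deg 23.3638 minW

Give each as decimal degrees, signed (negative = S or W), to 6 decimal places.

1. 4.825333, -88.886583
2. -2.482292, -149.186867
3. -73.163700, -0.661933
4. -78.183333, 132.909367
5. -27.616283, -6.389397

Point 1:
  φ: 4 + 49.52/60 = 4.8253333
  N → positive
  Longitude: 53.195′ = 0.886583°; total 88.8865833
  hemisphere W, so the sign is −
Point 2:
  φ: 28.9375′ = 0.482292°; total 2.4822917
  hemisphere S, so the sign is −
  Lon: 11.212′ = 0.186867°; total 149.1868667
  hemisphere W, so the sign is −
Point 3:
  φ: 9.822′ = 0.163700°; total 73.1637000
  S ⇒ negate
  Lon: 0 + 39.716/60 = 0.6619333
  W → negative
Point 4:
  Lat: 11′ = 0.183333°; total 78.1833333
  S ⇒ negate
  λ: 132 + 54.562/60 = 132.9093667
  E → positive
Point 5:
  Lat: 36.977′ = 0.616283°; total 27.6162833
  S ⇒ negate
  Longitude: 6 + 23.3638/60 = 6.3893967
  hemisphere W, so the sign is −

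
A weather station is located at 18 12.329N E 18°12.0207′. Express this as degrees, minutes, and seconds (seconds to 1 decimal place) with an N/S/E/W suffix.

Lat: 12.32900′ → 12′ and 0.32900 × 60 = 19.740″
Lon: 12.02070′ → 12′ and 0.02070 × 60 = 1.242″

18°12′19.7″ N, 18°12′1.2″ E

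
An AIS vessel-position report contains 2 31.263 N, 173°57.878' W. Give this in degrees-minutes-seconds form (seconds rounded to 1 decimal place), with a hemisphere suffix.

2°31′15.8″ N, 173°57′52.7″ W

Latitude: 31.26300′ → 31′ and 0.26300 × 60 = 15.780″
λ: 57.87800′ → 57′ and 0.87800 × 60 = 52.680″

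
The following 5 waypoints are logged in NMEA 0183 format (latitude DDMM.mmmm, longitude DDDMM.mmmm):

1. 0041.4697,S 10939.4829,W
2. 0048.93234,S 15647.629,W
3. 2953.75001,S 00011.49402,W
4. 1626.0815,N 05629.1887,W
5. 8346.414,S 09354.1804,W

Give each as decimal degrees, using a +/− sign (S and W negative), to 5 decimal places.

1. -0.69116, -109.65805
2. -0.81554, -156.79382
3. -29.89583, -0.19157
4. 16.43469, -56.48648
5. -83.77357, -93.90301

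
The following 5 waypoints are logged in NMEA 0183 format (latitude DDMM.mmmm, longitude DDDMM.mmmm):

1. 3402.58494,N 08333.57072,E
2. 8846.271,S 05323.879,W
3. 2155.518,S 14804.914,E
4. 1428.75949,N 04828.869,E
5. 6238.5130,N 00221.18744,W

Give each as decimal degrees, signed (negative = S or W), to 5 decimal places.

Point 1:
  Latitude: split at 2 digits → 34° and 2.58494′; 34 + 2.58494/60 = 34.043082
  N → positive
  Longitude: split at 3 digits → 083° and 33.57072′; 83 + 33.57072/60 = 83.559512
  E ⇒ keep positive
Point 2:
  Latitude: degrees = first 2 digits = 88, minutes = 46.271; 88 + 46.271/60 = 88.771183
  S → negative
  λ: split at 3 digits → 053° and 23.879′; 53 + 23.879/60 = 53.397983
  W ⇒ negate
Point 3:
  Latitude: degrees = first 2 digits = 21, minutes = 55.518; 21 + 55.518/60 = 21.925300
  S ⇒ negate
  λ: degrees = first 3 digits = 148, minutes = 4.914; 148 + 4.914/60 = 148.081900
  E ⇒ keep positive
Point 4:
  φ: split at 2 digits → 14° and 28.75949′; 14 + 28.75949/60 = 14.479325
  N → positive
  Lon: split at 3 digits → 048° and 28.869′; 48 + 28.869/60 = 48.481150
  E → positive
Point 5:
  Lat: degrees = first 2 digits = 62, minutes = 38.513; 62 + 38.513/60 = 62.641883
  N ⇒ keep positive
  Lon: degrees = first 3 digits = 2, minutes = 21.18744; 2 + 21.18744/60 = 2.353124
  hemisphere W, so the sign is −

1. 34.04308, 83.55951
2. -88.77118, -53.39798
3. -21.92530, 148.08190
4. 14.47932, 48.48115
5. 62.64188, -2.35312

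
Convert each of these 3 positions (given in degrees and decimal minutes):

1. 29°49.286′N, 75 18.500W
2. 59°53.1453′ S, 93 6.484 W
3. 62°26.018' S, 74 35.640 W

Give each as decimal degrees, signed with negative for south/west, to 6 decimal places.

1. 29.821433, -75.308333
2. -59.885755, -93.108067
3. -62.433633, -74.594000

Point 1:
  Lat: 29 + 49.286/60 = 29.8214333
  N → positive
  Longitude: 18.5′ = 0.308333°; total 75.3083333
  hemisphere W, so the sign is −
Point 2:
  Lat: 53.1453′ = 0.885755°; total 59.8857550
  S → negative
  λ: 6.484′ = 0.108067°; total 93.1080667
  hemisphere W, so the sign is −
Point 3:
  φ: 62 + 26.018/60 = 62.4336333
  hemisphere S, so the sign is −
  Longitude: 74 + 35.64/60 = 74.5940000
  hemisphere W, so the sign is −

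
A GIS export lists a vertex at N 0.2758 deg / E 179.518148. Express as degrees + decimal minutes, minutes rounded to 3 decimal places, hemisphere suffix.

0° 16.548′ N, 179° 31.089′ E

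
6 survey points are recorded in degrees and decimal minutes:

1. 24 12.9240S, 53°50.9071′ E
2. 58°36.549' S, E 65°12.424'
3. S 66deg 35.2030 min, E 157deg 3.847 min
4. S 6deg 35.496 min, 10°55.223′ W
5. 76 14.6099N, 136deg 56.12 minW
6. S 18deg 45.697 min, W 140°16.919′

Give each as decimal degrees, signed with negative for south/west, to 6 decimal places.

Point 1:
  φ: 12.924′ = 0.215400°; total 24.2154000
  S ⇒ negate
  Longitude: 50.9071′ = 0.848452°; total 53.8484517
  E ⇒ keep positive
Point 2:
  φ: 58 + 36.549/60 = 58.6091500
  S → negative
  Lon: 12.424′ = 0.207067°; total 65.2070667
  E ⇒ keep positive
Point 3:
  φ: 35.203′ = 0.586717°; total 66.5867167
  S → negative
  λ: 157 + 3.847/60 = 157.0641167
  E ⇒ keep positive
Point 4:
  Latitude: 35.496′ = 0.591600°; total 6.5916000
  S ⇒ negate
  Longitude: 55.223′ = 0.920383°; total 10.9203833
  W → negative
Point 5:
  Lat: 76 + 14.6099/60 = 76.2434983
  N → positive
  Lon: 136 + 56.12/60 = 136.9353333
  W ⇒ negate
Point 6:
  Latitude: 18 + 45.697/60 = 18.7616167
  S ⇒ negate
  Lon: 16.919′ = 0.281983°; total 140.2819833
  W ⇒ negate

1. -24.215400, 53.848452
2. -58.609150, 65.207067
3. -66.586717, 157.064117
4. -6.591600, -10.920383
5. 76.243498, -136.935333
6. -18.761617, -140.281983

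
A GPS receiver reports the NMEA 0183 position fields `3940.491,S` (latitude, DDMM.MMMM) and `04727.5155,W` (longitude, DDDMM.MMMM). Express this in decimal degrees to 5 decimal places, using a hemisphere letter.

φ: degrees = first 2 digits = 39, minutes = 40.491; 39 + 40.491/60 = 39.674850
Lon: split at 3 digits → 047° and 27.5155′; 47 + 27.5155/60 = 47.458592

39.67485° S, 47.45859° W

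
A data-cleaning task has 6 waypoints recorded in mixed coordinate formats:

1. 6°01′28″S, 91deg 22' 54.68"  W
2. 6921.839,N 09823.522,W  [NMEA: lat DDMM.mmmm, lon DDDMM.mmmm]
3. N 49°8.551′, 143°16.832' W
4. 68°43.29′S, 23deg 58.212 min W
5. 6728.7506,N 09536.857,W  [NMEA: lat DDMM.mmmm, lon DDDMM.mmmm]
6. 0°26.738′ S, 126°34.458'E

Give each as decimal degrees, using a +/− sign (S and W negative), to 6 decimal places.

Point 1:
  φ: 1′ + 28″ = 1.46667′; 6 + 1.46667/60 = 6.0244444
  hemisphere S, so the sign is −
  Lon: 91° + 22/60 + 54.68/3600 = 91 + 0.366667 + 0.015189 = 91.3818556
  hemisphere W, so the sign is −
Point 2:
  φ: split at 2 digits → 69° and 21.839′; 69 + 21.839/60 = 69.3639833
  N → positive
  Longitude: split at 3 digits → 098° and 23.522′; 98 + 23.522/60 = 98.3920333
  W → negative
Point 3:
  φ: 49 + 8.551/60 = 49.1425167
  N → positive
  λ: 16.832′ = 0.280533°; total 143.2805333
  W → negative
Point 4:
  Lat: 68 + 43.29/60 = 68.7215000
  hemisphere S, so the sign is −
  λ: 23 + 58.212/60 = 23.9702000
  W → negative
Point 5:
  Lat: degrees = first 2 digits = 67, minutes = 28.7506; 67 + 28.7506/60 = 67.4791767
  N → positive
  Lon: degrees = first 3 digits = 95, minutes = 36.857; 95 + 36.857/60 = 95.6142833
  W → negative
Point 6:
  Latitude: 0 + 26.738/60 = 0.4456333
  S → negative
  Longitude: 34.458′ = 0.574300°; total 126.5743000
  E → positive

1. -6.024444, -91.381856
2. 69.363983, -98.392033
3. 49.142517, -143.280533
4. -68.721500, -23.970200
5. 67.479177, -95.614283
6. -0.445633, 126.574300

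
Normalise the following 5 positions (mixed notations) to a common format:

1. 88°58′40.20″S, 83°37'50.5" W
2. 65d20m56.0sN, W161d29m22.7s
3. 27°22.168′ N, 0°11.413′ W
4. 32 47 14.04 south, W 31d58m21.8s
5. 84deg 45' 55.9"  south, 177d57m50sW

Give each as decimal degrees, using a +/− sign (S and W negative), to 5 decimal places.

Point 1:
  Latitude: 88 + 58/60 + 40.2/3600 = 88.977833
  S → negative
  Lon: 83 + 37/60 + 50.5/3600 = 83.630694
  W ⇒ negate
Point 2:
  Latitude: 20′ + 56″ = 20.93333′; 65 + 20.93333/60 = 65.348889
  N ⇒ keep positive
  Longitude: 29′ + 22.7″ = 29.37833′; 161 + 29.37833/60 = 161.489639
  W ⇒ negate
Point 3:
  Lat: 27 + 22.168/60 = 27.369467
  N ⇒ keep positive
  Lon: 11.413′ = 0.190217°; total 0.190217
  hemisphere W, so the sign is −
Point 4:
  Lat: 32 + 47/60 + 14.04/3600 = 32.787233
  S ⇒ negate
  λ: 31° + 58/60 + 21.8/3600 = 31 + 0.966667 + 0.006056 = 31.972722
  W ⇒ negate
Point 5:
  φ: 84 + 45/60 + 55.9/3600 = 84.765528
  S ⇒ negate
  Longitude: 177° + 57/60 + 50/3600 = 177 + 0.950000 + 0.013889 = 177.963889
  W ⇒ negate

1. -88.97783, -83.63069
2. 65.34889, -161.48964
3. 27.36947, -0.19022
4. -32.78723, -31.97272
5. -84.76553, -177.96389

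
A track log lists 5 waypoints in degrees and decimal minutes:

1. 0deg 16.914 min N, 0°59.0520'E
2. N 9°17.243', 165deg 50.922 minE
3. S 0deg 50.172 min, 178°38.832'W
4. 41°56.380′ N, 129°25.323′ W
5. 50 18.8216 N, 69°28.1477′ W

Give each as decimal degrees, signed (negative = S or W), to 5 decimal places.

Point 1:
  Latitude: 16.914′ = 0.281900°; total 0.281900
  N → positive
  Lon: 59.052′ = 0.984200°; total 0.984200
  E → positive
Point 2:
  Lat: 9 + 17.243/60 = 9.287383
  N → positive
  Longitude: 50.922′ = 0.848700°; total 165.848700
  E → positive
Point 3:
  Lat: 50.172′ = 0.836200°; total 0.836200
  S → negative
  Lon: 178 + 38.832/60 = 178.647200
  hemisphere W, so the sign is −
Point 4:
  Lat: 41 + 56.38/60 = 41.939667
  N → positive
  λ: 25.323′ = 0.422050°; total 129.422050
  W ⇒ negate
Point 5:
  Latitude: 18.8216′ = 0.313693°; total 50.313693
  N ⇒ keep positive
  Lon: 69 + 28.1477/60 = 69.469128
  W ⇒ negate

1. 0.28190, 0.98420
2. 9.28738, 165.84870
3. -0.83620, -178.64720
4. 41.93967, -129.42205
5. 50.31369, -69.46913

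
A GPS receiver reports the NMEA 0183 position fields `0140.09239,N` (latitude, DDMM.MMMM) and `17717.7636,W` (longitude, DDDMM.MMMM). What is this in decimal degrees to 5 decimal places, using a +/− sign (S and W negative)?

φ: split at 2 digits → 01° and 40.09239′; 1 + 40.09239/60 = 1.668207
N ⇒ keep positive
Lon: split at 3 digits → 177° and 17.7636′; 177 + 17.7636/60 = 177.296060
W → negative

1.66821, -177.29606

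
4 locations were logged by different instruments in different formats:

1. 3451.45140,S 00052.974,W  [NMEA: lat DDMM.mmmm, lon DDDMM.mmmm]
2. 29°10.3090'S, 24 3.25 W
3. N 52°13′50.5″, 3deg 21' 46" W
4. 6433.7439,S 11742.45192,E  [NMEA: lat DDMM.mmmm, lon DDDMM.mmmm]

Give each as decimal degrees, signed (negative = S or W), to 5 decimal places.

1. -34.85752, -0.88290
2. -29.17182, -24.05417
3. 52.23069, -3.36278
4. -64.56240, 117.70753

Point 1:
  φ: split at 2 digits → 34° and 51.4514′; 34 + 51.4514/60 = 34.857523
  S ⇒ negate
  λ: split at 3 digits → 000° and 52.974′; 0 + 52.974/60 = 0.882900
  W ⇒ negate
Point 2:
  Latitude: 10.309′ = 0.171817°; total 29.171817
  S → negative
  Lon: 24 + 3.25/60 = 24.054167
  W ⇒ negate
Point 3:
  φ: 52 + 13/60 + 50.5/3600 = 52.230694
  N → positive
  Lon: 3° + 21/60 + 46/3600 = 3 + 0.350000 + 0.012778 = 3.362778
  W ⇒ negate
Point 4:
  Latitude: degrees = first 2 digits = 64, minutes = 33.7439; 64 + 33.7439/60 = 64.562398
  hemisphere S, so the sign is −
  λ: degrees = first 3 digits = 117, minutes = 42.45192; 117 + 42.45192/60 = 117.707532
  E ⇒ keep positive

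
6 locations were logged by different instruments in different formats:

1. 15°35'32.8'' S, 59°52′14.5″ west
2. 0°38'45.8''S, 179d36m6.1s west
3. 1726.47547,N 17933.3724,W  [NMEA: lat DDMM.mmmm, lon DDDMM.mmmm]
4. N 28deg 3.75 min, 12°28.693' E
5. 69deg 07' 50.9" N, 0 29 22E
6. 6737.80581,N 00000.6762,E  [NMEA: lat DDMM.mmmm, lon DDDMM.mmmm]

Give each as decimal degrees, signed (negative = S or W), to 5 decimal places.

Point 1:
  Lat: 35′ + 32.8″ = 35.54667′; 15 + 35.54667/60 = 15.592444
  S ⇒ negate
  λ: 59 + 52/60 + 14.5/3600 = 59.870694
  hemisphere W, so the sign is −
Point 2:
  Latitude: 0 + 38/60 + 45.8/3600 = 0.646056
  S ⇒ negate
  Lon: 179 + 36/60 + 6.1/3600 = 179.601694
  W → negative
Point 3:
  Lat: degrees = first 2 digits = 17, minutes = 26.47547; 17 + 26.47547/60 = 17.441258
  N ⇒ keep positive
  Lon: degrees = first 3 digits = 179, minutes = 33.3724; 179 + 33.3724/60 = 179.556207
  W → negative
Point 4:
  Lat: 3.75′ = 0.062500°; total 28.062500
  N → positive
  λ: 12 + 28.693/60 = 12.478217
  E → positive
Point 5:
  Lat: 69 + 7/60 + 50.9/3600 = 69.130806
  N ⇒ keep positive
  λ: 0° + 29/60 + 22/3600 = 0 + 0.483333 + 0.006111 = 0.489444
  E → positive
Point 6:
  Lat: split at 2 digits → 67° and 37.80581′; 67 + 37.80581/60 = 67.630097
  N ⇒ keep positive
  Longitude: degrees = first 3 digits = 0, minutes = 0.6762; 0 + 0.6762/60 = 0.011270
  E → positive

1. -15.59244, -59.87069
2. -0.64606, -179.60169
3. 17.44126, -179.55621
4. 28.06250, 12.47822
5. 69.13081, 0.48944
6. 67.63010, 0.01127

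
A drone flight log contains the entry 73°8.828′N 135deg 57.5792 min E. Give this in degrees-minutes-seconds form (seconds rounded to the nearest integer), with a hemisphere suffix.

73°08′50″ N, 135°57′35″ E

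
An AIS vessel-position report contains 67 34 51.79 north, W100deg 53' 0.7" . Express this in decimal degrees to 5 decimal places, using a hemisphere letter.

φ: 67° + 34/60 + 51.79/3600 = 67 + 0.566667 + 0.014386 = 67.581053
Longitude: 100° + 53/60 + 0.7/3600 = 100 + 0.883333 + 0.000194 = 100.883528

67.58105° N, 100.88353° W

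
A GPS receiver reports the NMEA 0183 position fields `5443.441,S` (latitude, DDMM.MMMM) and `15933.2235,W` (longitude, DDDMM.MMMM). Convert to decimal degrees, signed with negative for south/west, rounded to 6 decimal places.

-54.724017, -159.553725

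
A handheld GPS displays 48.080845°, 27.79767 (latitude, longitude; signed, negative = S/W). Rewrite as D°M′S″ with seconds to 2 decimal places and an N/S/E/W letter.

48°04′51.04″ N, 27°47′51.61″ E

Lat: 0.080845 × 60 = 4.85070′ → 4′, remainder × 60 = 51.0420″
λ: 0.797670 × 60 = 47.86020′ → 47′, remainder × 60 = 51.6120″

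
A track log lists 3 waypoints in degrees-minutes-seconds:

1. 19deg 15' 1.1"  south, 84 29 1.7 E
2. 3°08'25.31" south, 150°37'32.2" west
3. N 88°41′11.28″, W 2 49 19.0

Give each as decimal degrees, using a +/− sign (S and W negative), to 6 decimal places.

1. -19.250306, 84.483806
2. -3.140364, -150.625611
3. 88.686467, -2.821944

Point 1:
  φ: 19 + 15/60 + 1.1/3600 = 19.2503056
  S → negative
  Longitude: 84° + 29/60 + 1.7/3600 = 84 + 0.483333 + 0.000472 = 84.4838056
  E ⇒ keep positive
Point 2:
  Lat: 3° + 8/60 + 25.31/3600 = 3 + 0.133333 + 0.007031 = 3.1403639
  hemisphere S, so the sign is −
  Lon: 150 + 37/60 + 32.2/3600 = 150.6256111
  W → negative
Point 3:
  φ: 88 + 41/60 + 11.28/3600 = 88.6864667
  N ⇒ keep positive
  Lon: 49′ + 19″ = 49.31667′; 2 + 49.31667/60 = 2.8219444
  W ⇒ negate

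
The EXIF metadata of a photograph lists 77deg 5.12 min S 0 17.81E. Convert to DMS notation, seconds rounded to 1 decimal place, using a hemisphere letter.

77°05′7.2″ S, 0°17′48.6″ E

Latitude: fractional minutes 0.12000 × 60 = 7.200″
λ: fractional minutes 0.81000 × 60 = 48.600″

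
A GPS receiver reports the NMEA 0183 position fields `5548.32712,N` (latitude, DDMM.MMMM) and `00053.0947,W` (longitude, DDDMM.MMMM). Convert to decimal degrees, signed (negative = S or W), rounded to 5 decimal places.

φ: split at 2 digits → 55° and 48.32712′; 55 + 48.32712/60 = 55.805452
N ⇒ keep positive
Lon: split at 3 digits → 000° and 53.0947′; 0 + 53.0947/60 = 0.884912
W ⇒ negate

55.80545, -0.88491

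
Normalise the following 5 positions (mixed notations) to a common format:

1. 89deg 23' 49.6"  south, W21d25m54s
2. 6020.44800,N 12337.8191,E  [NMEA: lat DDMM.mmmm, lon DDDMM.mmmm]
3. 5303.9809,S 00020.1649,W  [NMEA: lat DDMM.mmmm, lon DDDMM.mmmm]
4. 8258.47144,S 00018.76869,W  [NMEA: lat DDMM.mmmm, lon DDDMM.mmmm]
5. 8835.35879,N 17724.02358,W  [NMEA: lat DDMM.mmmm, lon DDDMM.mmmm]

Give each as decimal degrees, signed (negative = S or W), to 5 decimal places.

1. -89.39711, -21.43167
2. 60.34080, 123.63032
3. -53.06635, -0.33608
4. -82.97452, -0.31281
5. 88.58931, -177.40039

Point 1:
  Lat: 89 + 23/60 + 49.6/3600 = 89.397111
  hemisphere S, so the sign is −
  Longitude: 25′ + 54″ = 25.90000′; 21 + 25.90000/60 = 21.431667
  W ⇒ negate
Point 2:
  φ: degrees = first 2 digits = 60, minutes = 20.448; 60 + 20.448/60 = 60.340800
  N ⇒ keep positive
  Longitude: split at 3 digits → 123° and 37.8191′; 123 + 37.8191/60 = 123.630318
  E → positive
Point 3:
  Latitude: degrees = first 2 digits = 53, minutes = 3.9809; 53 + 3.9809/60 = 53.066348
  S ⇒ negate
  λ: split at 3 digits → 000° and 20.1649′; 0 + 20.1649/60 = 0.336082
  W ⇒ negate
Point 4:
  Latitude: split at 2 digits → 82° and 58.47144′; 82 + 58.47144/60 = 82.974524
  hemisphere S, so the sign is −
  λ: degrees = first 3 digits = 0, minutes = 18.76869; 0 + 18.76869/60 = 0.312812
  hemisphere W, so the sign is −
Point 5:
  Latitude: split at 2 digits → 88° and 35.35879′; 88 + 35.35879/60 = 88.589313
  N ⇒ keep positive
  Lon: split at 3 digits → 177° and 24.02358′; 177 + 24.02358/60 = 177.400393
  W ⇒ negate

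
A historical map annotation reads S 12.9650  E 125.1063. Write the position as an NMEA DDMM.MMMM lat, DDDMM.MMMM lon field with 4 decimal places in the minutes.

1257.9000,S / 12506.3780,E

Latitude: fractional part 0.965000 → 57.900000 minutes
Lon: fractional part 0.106300 → 6.378000 minutes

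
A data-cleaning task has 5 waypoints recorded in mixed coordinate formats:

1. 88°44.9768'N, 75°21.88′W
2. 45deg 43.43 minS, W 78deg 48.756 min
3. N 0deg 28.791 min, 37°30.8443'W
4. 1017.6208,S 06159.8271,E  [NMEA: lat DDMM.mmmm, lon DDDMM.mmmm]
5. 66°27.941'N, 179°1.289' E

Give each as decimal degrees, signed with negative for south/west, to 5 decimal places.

1. 88.74961, -75.36467
2. -45.72383, -78.81260
3. 0.47985, -37.51407
4. -10.29368, 61.99712
5. 66.46568, 179.02148

Point 1:
  Lat: 88 + 44.9768/60 = 88.749613
  N ⇒ keep positive
  Longitude: 21.88′ = 0.364667°; total 75.364667
  W → negative
Point 2:
  φ: 43.43′ = 0.723833°; total 45.723833
  S → negative
  Longitude: 48.756′ = 0.812600°; total 78.812600
  hemisphere W, so the sign is −
Point 3:
  Latitude: 28.791′ = 0.479850°; total 0.479850
  N ⇒ keep positive
  Lon: 37 + 30.8443/60 = 37.514072
  W → negative
Point 4:
  φ: split at 2 digits → 10° and 17.6208′; 10 + 17.6208/60 = 10.293680
  S → negative
  Lon: degrees = first 3 digits = 61, minutes = 59.8271; 61 + 59.8271/60 = 61.997118
  E ⇒ keep positive
Point 5:
  φ: 27.941′ = 0.465683°; total 66.465683
  N ⇒ keep positive
  Lon: 179 + 1.289/60 = 179.021483
  E → positive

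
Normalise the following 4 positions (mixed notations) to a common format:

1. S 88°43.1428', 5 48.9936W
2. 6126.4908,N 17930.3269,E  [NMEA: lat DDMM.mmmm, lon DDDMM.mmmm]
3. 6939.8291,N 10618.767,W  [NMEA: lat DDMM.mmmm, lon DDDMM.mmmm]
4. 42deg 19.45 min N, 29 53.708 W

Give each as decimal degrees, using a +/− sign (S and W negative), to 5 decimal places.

Point 1:
  Lat: 43.1428′ = 0.719047°; total 88.719047
  hemisphere S, so the sign is −
  λ: 48.9936′ = 0.816560°; total 5.816560
  W ⇒ negate
Point 2:
  φ: degrees = first 2 digits = 61, minutes = 26.4908; 61 + 26.4908/60 = 61.441513
  N ⇒ keep positive
  Longitude: degrees = first 3 digits = 179, minutes = 30.3269; 179 + 30.3269/60 = 179.505448
  E → positive
Point 3:
  φ: split at 2 digits → 69° and 39.8291′; 69 + 39.8291/60 = 69.663818
  N ⇒ keep positive
  Lon: degrees = first 3 digits = 106, minutes = 18.767; 106 + 18.767/60 = 106.312783
  W → negative
Point 4:
  φ: 42 + 19.45/60 = 42.324167
  N → positive
  λ: 53.708′ = 0.895133°; total 29.895133
  W → negative

1. -88.71905, -5.81656
2. 61.44151, 179.50545
3. 69.66382, -106.31278
4. 42.32417, -29.89513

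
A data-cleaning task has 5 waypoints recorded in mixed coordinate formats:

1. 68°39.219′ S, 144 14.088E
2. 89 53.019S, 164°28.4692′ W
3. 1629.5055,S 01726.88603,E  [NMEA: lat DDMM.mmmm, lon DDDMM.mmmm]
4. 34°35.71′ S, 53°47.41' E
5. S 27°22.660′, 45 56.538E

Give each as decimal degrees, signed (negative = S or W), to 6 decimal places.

1. -68.653650, 144.234800
2. -89.883650, -164.474487
3. -16.491758, 17.448101
4. -34.595167, 53.790167
5. -27.377667, 45.942300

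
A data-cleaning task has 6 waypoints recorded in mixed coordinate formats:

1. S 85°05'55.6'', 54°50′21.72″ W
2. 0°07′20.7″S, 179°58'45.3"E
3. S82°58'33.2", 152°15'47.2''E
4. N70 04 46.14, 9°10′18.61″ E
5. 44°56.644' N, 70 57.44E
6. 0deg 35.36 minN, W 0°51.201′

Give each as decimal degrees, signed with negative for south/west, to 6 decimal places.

Point 1:
  φ: 85° + 5/60 + 55.6/3600 = 85 + 0.083333 + 0.015444 = 85.0987778
  S → negative
  Longitude: 54° + 50/60 + 21.72/3600 = 54 + 0.833333 + 0.006033 = 54.8393667
  hemisphere W, so the sign is −
Point 2:
  Lat: 0° + 7/60 + 20.7/3600 = 0 + 0.116667 + 0.005750 = 0.1224167
  hemisphere S, so the sign is −
  Lon: 179 + 58/60 + 45.3/3600 = 179.9792500
  E ⇒ keep positive
Point 3:
  Lat: 58′ + 33.2″ = 58.55333′; 82 + 58.55333/60 = 82.9758889
  hemisphere S, so the sign is −
  Lon: 152° + 15/60 + 47.2/3600 = 152 + 0.250000 + 0.013111 = 152.2631111
  E → positive
Point 4:
  Lat: 4′ + 46.14″ = 4.76900′; 70 + 4.76900/60 = 70.0794833
  N → positive
  Lon: 9 + 10/60 + 18.61/3600 = 9.1718361
  E → positive
Point 5:
  Latitude: 56.644′ = 0.944067°; total 44.9440667
  N ⇒ keep positive
  Lon: 70 + 57.44/60 = 70.9573333
  E ⇒ keep positive
Point 6:
  Lat: 0 + 35.36/60 = 0.5893333
  N ⇒ keep positive
  Longitude: 51.201′ = 0.853350°; total 0.8533500
  W ⇒ negate

1. -85.098778, -54.839367
2. -0.122417, 179.979250
3. -82.975889, 152.263111
4. 70.079483, 9.171836
5. 44.944067, 70.957333
6. 0.589333, -0.853350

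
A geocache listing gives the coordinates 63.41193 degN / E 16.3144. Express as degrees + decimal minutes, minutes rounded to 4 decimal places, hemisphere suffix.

Lat: fractional part 0.411930 → 24.715800 minutes
Lon: minutes = (16.314400 − 16) × 60 = 18.864000

63° 24.7158′ N, 16° 18.8640′ E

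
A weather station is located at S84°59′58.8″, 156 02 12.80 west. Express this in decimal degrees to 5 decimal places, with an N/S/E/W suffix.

84.99967° S, 156.03689° W

φ: 84° + 59/60 + 58.8/3600 = 84 + 0.983333 + 0.016333 = 84.999667
λ: 156° + 2/60 + 12.8/3600 = 156 + 0.033333 + 0.003556 = 156.036889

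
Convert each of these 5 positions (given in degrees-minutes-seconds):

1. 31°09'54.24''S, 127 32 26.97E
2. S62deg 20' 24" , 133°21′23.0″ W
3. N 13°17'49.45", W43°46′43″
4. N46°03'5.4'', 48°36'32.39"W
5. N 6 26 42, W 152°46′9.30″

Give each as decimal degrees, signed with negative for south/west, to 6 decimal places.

1. -31.165067, 127.540825
2. -62.340000, -133.356389
3. 13.297069, -43.778611
4. 46.051500, -48.608997
5. 6.445000, -152.769250

Point 1:
  φ: 31 + 9/60 + 54.24/3600 = 31.1650667
  S ⇒ negate
  λ: 127° + 32/60 + 26.97/3600 = 127 + 0.533333 + 0.007492 = 127.5408250
  E → positive
Point 2:
  Lat: 20′ + 24″ = 20.40000′; 62 + 20.40000/60 = 62.3400000
  S → negative
  Longitude: 133° + 21/60 + 23/3600 = 133 + 0.350000 + 0.006389 = 133.3563889
  hemisphere W, so the sign is −
Point 3:
  Lat: 13 + 17/60 + 49.45/3600 = 13.2970694
  N ⇒ keep positive
  λ: 46′ + 43″ = 46.71667′; 43 + 46.71667/60 = 43.7786111
  W → negative
Point 4:
  Lat: 46° + 3/60 + 5.4/3600 = 46 + 0.050000 + 0.001500 = 46.0515000
  N ⇒ keep positive
  Lon: 48° + 36/60 + 32.39/3600 = 48 + 0.600000 + 0.008997 = 48.6089972
  W → negative
Point 5:
  φ: 26′ + 42″ = 26.70000′; 6 + 26.70000/60 = 6.4450000
  N → positive
  Longitude: 152 + 46/60 + 9.3/3600 = 152.7692500
  W → negative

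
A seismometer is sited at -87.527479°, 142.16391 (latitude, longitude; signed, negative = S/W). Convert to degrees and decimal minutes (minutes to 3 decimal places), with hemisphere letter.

Latitude is negative → S; |value| = 87.527479
φ: fractional part 0.527479 → 31.64874 minutes
Longitude: minutes = (142.163910 − 142) × 60 = 9.83460

87° 31.649′ S, 142° 9.835′ E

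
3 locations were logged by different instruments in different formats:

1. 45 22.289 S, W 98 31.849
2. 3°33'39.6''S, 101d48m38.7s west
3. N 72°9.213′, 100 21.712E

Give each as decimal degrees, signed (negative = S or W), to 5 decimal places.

1. -45.37148, -98.53082
2. -3.56100, -101.81075
3. 72.15355, 100.36187

Point 1:
  Lat: 22.289′ = 0.371483°; total 45.371483
  hemisphere S, so the sign is −
  λ: 31.849′ = 0.530817°; total 98.530817
  W ⇒ negate
Point 2:
  Latitude: 3° + 33/60 + 39.6/3600 = 3 + 0.550000 + 0.011000 = 3.561000
  S ⇒ negate
  Longitude: 48′ + 38.7″ = 48.64500′; 101 + 48.64500/60 = 101.810750
  hemisphere W, so the sign is −
Point 3:
  Lat: 72 + 9.213/60 = 72.153550
  N → positive
  λ: 100 + 21.712/60 = 100.361867
  E ⇒ keep positive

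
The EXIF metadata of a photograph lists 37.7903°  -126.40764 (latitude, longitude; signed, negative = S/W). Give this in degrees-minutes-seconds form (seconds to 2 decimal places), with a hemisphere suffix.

37°47′25.08″ N, 126°24′27.50″ W

Latitude: 0.790300 × 60 = 47.41800′ → 47′, remainder × 60 = 25.0800″
Longitude is negative → W; |value| = 126.407640
Longitude: whole degrees 126; 24.45840′ → 24′ and 27.5040″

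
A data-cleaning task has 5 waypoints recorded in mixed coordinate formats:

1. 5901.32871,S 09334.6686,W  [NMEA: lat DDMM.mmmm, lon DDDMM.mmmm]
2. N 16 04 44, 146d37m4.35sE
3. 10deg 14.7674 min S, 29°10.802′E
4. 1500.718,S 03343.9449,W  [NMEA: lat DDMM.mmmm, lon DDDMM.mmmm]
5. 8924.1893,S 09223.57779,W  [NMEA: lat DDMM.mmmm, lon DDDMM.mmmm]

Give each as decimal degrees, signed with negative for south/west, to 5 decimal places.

Point 1:
  φ: split at 2 digits → 59° and 1.32871′; 59 + 1.32871/60 = 59.022145
  S ⇒ negate
  Lon: split at 3 digits → 093° and 34.6686′; 93 + 34.6686/60 = 93.577810
  W → negative
Point 2:
  Latitude: 16 + 4/60 + 44/3600 = 16.078889
  N → positive
  λ: 37′ + 4.35″ = 37.07250′; 146 + 37.07250/60 = 146.617875
  E ⇒ keep positive
Point 3:
  φ: 14.7674′ = 0.246123°; total 10.246123
  S → negative
  λ: 29 + 10.802/60 = 29.180033
  E ⇒ keep positive
Point 4:
  Latitude: degrees = first 2 digits = 15, minutes = 0.718; 15 + 0.718/60 = 15.011967
  hemisphere S, so the sign is −
  Lon: degrees = first 3 digits = 33, minutes = 43.9449; 33 + 43.9449/60 = 33.732415
  hemisphere W, so the sign is −
Point 5:
  Lat: degrees = first 2 digits = 89, minutes = 24.1893; 89 + 24.1893/60 = 89.403155
  S ⇒ negate
  Longitude: split at 3 digits → 092° and 23.57779′; 92 + 23.57779/60 = 92.392963
  W → negative

1. -59.02215, -93.57781
2. 16.07889, 146.61788
3. -10.24612, 29.18003
4. -15.01197, -33.73242
5. -89.40316, -92.39296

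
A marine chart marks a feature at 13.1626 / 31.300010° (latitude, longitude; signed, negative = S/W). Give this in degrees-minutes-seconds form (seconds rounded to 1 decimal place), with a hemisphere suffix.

13°09′45.4″ N, 31°18′0.0″ E

φ: 0.162600° → 9.75600′; 0.75600 × 60 = 45.360″
λ: 0.300010° → 18.00060′; 0.00060 × 60 = 0.036″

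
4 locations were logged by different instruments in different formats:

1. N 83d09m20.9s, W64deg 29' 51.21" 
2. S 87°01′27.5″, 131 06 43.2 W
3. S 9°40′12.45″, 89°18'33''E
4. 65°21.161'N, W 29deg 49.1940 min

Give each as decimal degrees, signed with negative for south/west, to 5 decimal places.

Point 1:
  Lat: 83° + 9/60 + 20.9/3600 = 83 + 0.150000 + 0.005806 = 83.155806
  N → positive
  λ: 64 + 29/60 + 51.21/3600 = 64.497558
  W ⇒ negate
Point 2:
  Lat: 1′ + 27.5″ = 1.45833′; 87 + 1.45833/60 = 87.024306
  S ⇒ negate
  Longitude: 131° + 6/60 + 43.2/3600 = 131 + 0.100000 + 0.012000 = 131.112000
  hemisphere W, so the sign is −
Point 3:
  Lat: 9 + 40/60 + 12.45/3600 = 9.670125
  hemisphere S, so the sign is −
  Longitude: 89° + 18/60 + 33/3600 = 89 + 0.300000 + 0.009167 = 89.309167
  E → positive
Point 4:
  Lat: 21.161′ = 0.352683°; total 65.352683
  N ⇒ keep positive
  λ: 49.194′ = 0.819900°; total 29.819900
  W → negative

1. 83.15581, -64.49756
2. -87.02431, -131.11200
3. -9.67013, 89.30917
4. 65.35268, -29.81990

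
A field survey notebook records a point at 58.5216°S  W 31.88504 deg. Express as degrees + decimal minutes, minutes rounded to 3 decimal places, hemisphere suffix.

58° 31.296′ S, 31° 53.102′ W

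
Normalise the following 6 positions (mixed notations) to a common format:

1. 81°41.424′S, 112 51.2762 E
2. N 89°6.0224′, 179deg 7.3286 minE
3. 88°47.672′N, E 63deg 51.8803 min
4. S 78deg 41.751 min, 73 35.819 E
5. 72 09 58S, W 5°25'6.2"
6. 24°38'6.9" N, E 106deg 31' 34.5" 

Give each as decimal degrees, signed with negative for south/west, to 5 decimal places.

1. -81.69040, 112.85460
2. 89.10037, 179.12214
3. 88.79453, 63.86467
4. -78.69585, 73.59698
5. -72.16611, -5.41839
6. 24.63525, 106.52625

Point 1:
  φ: 81 + 41.424/60 = 81.690400
  S → negative
  Lon: 112 + 51.2762/60 = 112.854603
  E → positive
Point 2:
  φ: 6.0224′ = 0.100373°; total 89.100373
  N → positive
  Lon: 7.3286′ = 0.122143°; total 179.122143
  E ⇒ keep positive
Point 3:
  φ: 88 + 47.672/60 = 88.794533
  N → positive
  Longitude: 63 + 51.8803/60 = 63.864672
  E → positive
Point 4:
  φ: 41.751′ = 0.695850°; total 78.695850
  S → negative
  λ: 35.819′ = 0.596983°; total 73.596983
  E ⇒ keep positive
Point 5:
  φ: 72 + 9/60 + 58/3600 = 72.166111
  hemisphere S, so the sign is −
  Lon: 25′ + 6.2″ = 25.10333′; 5 + 25.10333/60 = 5.418389
  hemisphere W, so the sign is −
Point 6:
  φ: 24° + 38/60 + 6.9/3600 = 24 + 0.633333 + 0.001917 = 24.635250
  N ⇒ keep positive
  Lon: 31′ + 34.5″ = 31.57500′; 106 + 31.57500/60 = 106.526250
  E ⇒ keep positive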